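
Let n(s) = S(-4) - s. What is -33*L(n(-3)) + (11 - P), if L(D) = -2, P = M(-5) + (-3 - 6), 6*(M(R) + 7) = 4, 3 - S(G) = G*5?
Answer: 277/3 ≈ 92.333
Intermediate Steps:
S(G) = 3 - 5*G (S(G) = 3 - G*5 = 3 - 5*G)
M(R) = -19/3 (M(R) = -7 + (⅙)*4 = -7 + ⅔ = -19/3)
n(s) = 23 - s (n(s) = (3 - 5*(-4)) - s = (3 + 20) - s = 23 - s)
P = -46/3 (P = -19/3 + (-3 - 6) = -19/3 - 9 = -46/3 ≈ -15.333)
-33*L(n(-3)) + (11 - P) = -33*(-2) + (11 - 1*(-46/3)) = 66 + (11 + 46/3) = 66 + 79/3 = 277/3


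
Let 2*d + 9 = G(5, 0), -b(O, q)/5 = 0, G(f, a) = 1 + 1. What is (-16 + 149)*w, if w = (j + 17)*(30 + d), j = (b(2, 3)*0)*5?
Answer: 119833/2 ≈ 59917.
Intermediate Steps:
G(f, a) = 2
b(O, q) = 0 (b(O, q) = -5*0 = 0)
d = -7/2 (d = -9/2 + (½)*2 = -9/2 + 1 = -7/2 ≈ -3.5000)
j = 0 (j = (0*0)*5 = 0*5 = 0)
w = 901/2 (w = (0 + 17)*(30 - 7/2) = 17*(53/2) = 901/2 ≈ 450.50)
(-16 + 149)*w = (-16 + 149)*(901/2) = 133*(901/2) = 119833/2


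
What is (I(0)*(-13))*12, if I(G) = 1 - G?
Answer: -156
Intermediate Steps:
(I(0)*(-13))*12 = ((1 - 1*0)*(-13))*12 = ((1 + 0)*(-13))*12 = (1*(-13))*12 = -13*12 = -156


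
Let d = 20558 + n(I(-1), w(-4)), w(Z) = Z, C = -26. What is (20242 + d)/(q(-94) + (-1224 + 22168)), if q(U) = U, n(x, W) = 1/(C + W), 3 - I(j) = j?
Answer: 1223999/625500 ≈ 1.9568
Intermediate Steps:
I(j) = 3 - j
n(x, W) = 1/(-26 + W)
d = 616739/30 (d = 20558 + 1/(-26 - 4) = 20558 + 1/(-30) = 20558 - 1/30 = 616739/30 ≈ 20558.)
(20242 + d)/(q(-94) + (-1224 + 22168)) = (20242 + 616739/30)/(-94 + (-1224 + 22168)) = 1223999/(30*(-94 + 20944)) = (1223999/30)/20850 = (1223999/30)*(1/20850) = 1223999/625500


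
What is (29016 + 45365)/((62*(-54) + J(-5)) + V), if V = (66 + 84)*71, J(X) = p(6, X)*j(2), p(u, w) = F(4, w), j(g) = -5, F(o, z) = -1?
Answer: 74381/7307 ≈ 10.179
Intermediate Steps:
p(u, w) = -1
J(X) = 5 (J(X) = -1*(-5) = 5)
V = 10650 (V = 150*71 = 10650)
(29016 + 45365)/((62*(-54) + J(-5)) + V) = (29016 + 45365)/((62*(-54) + 5) + 10650) = 74381/((-3348 + 5) + 10650) = 74381/(-3343 + 10650) = 74381/7307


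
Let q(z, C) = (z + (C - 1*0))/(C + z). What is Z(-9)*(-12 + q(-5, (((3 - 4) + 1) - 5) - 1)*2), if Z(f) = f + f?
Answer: 180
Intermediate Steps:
Z(f) = 2*f
q(z, C) = 1 (q(z, C) = (z + (C + 0))/(C + z) = (z + C)/(C + z) = (C + z)/(C + z) = 1)
Z(-9)*(-12 + q(-5, (((3 - 4) + 1) - 5) - 1)*2) = (2*(-9))*(-12 + 1*2) = -18*(-12 + 2) = -18*(-10) = 180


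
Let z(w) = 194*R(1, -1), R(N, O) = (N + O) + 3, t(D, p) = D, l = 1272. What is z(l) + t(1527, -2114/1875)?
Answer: 2109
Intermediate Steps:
R(N, O) = 3 + N + O
z(w) = 582 (z(w) = 194*(3 + 1 - 1) = 194*3 = 582)
z(l) + t(1527, -2114/1875) = 582 + 1527 = 2109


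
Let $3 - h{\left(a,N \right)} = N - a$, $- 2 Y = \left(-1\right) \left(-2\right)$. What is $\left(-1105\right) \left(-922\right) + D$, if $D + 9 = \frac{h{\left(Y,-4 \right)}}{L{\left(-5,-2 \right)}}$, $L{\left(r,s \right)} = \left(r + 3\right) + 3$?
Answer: $1018807$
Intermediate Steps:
$L{\left(r,s \right)} = 6 + r$ ($L{\left(r,s \right)} = \left(3 + r\right) + 3 = 6 + r$)
$Y = -1$ ($Y = - \frac{\left(-1\right) \left(-2\right)}{2} = \left(- \frac{1}{2}\right) 2 = -1$)
$h{\left(a,N \right)} = 3 + a - N$ ($h{\left(a,N \right)} = 3 - \left(N - a\right) = 3 + a - N$)
$D = -3$ ($D = -9 + \frac{3 - 1 - -4}{6 - 5} = -9 + \frac{3 - 1 + 4}{1} = -9 + 6 \cdot 1 = -9 + 6 = -3$)
$\left(-1105\right) \left(-922\right) + D = \left(-1105\right) \left(-922\right) - 3 = 1018810 - 3 = 1018807$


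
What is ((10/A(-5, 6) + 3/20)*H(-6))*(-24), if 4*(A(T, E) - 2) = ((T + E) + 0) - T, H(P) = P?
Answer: 15156/35 ≈ 433.03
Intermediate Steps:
A(T, E) = 2 + E/4 (A(T, E) = 2 + (((T + E) + 0) - T)/4 = 2 + (((E + T) + 0) - T)/4 = 2 + ((E + T) - T)/4 = 2 + E/4)
((10/A(-5, 6) + 3/20)*H(-6))*(-24) = ((10/(2 + (¼)*6) + 3/20)*(-6))*(-24) = ((10/(2 + 3/2) + 3*(1/20))*(-6))*(-24) = ((10/(7/2) + 3/20)*(-6))*(-24) = ((10*(2/7) + 3/20)*(-6))*(-24) = ((20/7 + 3/20)*(-6))*(-24) = ((421/140)*(-6))*(-24) = -1263/70*(-24) = 15156/35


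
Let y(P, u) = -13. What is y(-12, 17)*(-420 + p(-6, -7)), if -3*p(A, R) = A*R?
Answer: 5642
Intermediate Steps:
p(A, R) = -A*R/3
y(-12, 17)*(-420 + p(-6, -7)) = -13*(-420 - ⅓*(-6)*(-7)) = -13*(-420 - 14) = -13*(-434) = 5642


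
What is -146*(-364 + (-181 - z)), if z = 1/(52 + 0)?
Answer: 2068893/26 ≈ 79573.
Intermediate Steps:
z = 1/52 ≈ 0.019231
-146*(-364 + (-181 - z)) = -146*(-364 + (-181 - 1*1/52)) = -146*(-364 + (-181 - 1/52)) = -146*(-364 - 9413/52) = -146*(-28341/52) = 2068893/26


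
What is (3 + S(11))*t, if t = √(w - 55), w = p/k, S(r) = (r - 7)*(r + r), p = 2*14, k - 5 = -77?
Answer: 91*I*√1994/6 ≈ 677.26*I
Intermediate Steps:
k = -72 (k = 5 - 77 = -72)
p = 28
S(r) = 2*r*(-7 + r) (S(r) = (-7 + r)*(2*r) = 2*r*(-7 + r))
w = -7/18 (w = 28/(-72) = 28*(-1/72) = -7/18 ≈ -0.38889)
t = I*√1994/6 (t = √(-7/18 - 55) = √(-997/18) = I*√1994/6 ≈ 7.4424*I)
(3 + S(11))*t = (3 + 2*11*(-7 + 11))*(I*√1994/6) = (3 + 2*11*4)*(I*√1994/6) = (3 + 88)*(I*√1994/6) = 91*(I*√1994/6) = 91*I*√1994/6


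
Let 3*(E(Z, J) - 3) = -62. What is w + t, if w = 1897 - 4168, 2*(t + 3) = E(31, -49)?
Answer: -13697/6 ≈ -2282.8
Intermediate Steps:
E(Z, J) = -53/3 (E(Z, J) = 3 + (1/3)*(-62) = 3 - 62/3 = -53/3)
t = -71/6 (t = -3 + (1/2)*(-53/3) = -3 - 53/6 = -71/6 ≈ -11.833)
w = -2271
w + t = -2271 - 71/6 = -13697/6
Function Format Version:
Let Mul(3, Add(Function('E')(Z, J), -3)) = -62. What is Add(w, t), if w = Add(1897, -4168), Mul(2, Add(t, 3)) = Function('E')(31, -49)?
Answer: Rational(-13697, 6) ≈ -2282.8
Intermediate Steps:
Function('E')(Z, J) = Rational(-53, 3) (Function('E')(Z, J) = Add(3, Mul(Rational(1, 3), -62)) = Add(3, Rational(-62, 3)) = Rational(-53, 3))
t = Rational(-71, 6) (t = Add(-3, Mul(Rational(1, 2), Rational(-53, 3))) = Add(-3, Rational(-53, 6)) = Rational(-71, 6) ≈ -11.833)
w = -2271
Add(w, t) = Add(-2271, Rational(-71, 6)) = Rational(-13697, 6)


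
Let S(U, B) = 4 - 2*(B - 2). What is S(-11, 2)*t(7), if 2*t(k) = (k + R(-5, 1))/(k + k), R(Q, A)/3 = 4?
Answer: 19/7 ≈ 2.7143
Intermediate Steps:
R(Q, A) = 12 (R(Q, A) = 3*4 = 12)
S(U, B) = 8 - 2*B (S(U, B) = 4 - 2*(-2 + B) = 4 - (-4 + 2*B) = 4 + (4 - 2*B) = 8 - 2*B)
t(k) = (12 + k)/(4*k) (t(k) = ((k + 12)/(k + k))/2 = ((12 + k)/((2*k)))/2 = ((12 + k)*(1/(2*k)))/2 = ((12 + k)/(2*k))/2 = (12 + k)/(4*k))
S(-11, 2)*t(7) = (8 - 2*2)*((¼)*(12 + 7)/7) = (8 - 4)*((¼)*(⅐)*19) = 4*(19/28) = 19/7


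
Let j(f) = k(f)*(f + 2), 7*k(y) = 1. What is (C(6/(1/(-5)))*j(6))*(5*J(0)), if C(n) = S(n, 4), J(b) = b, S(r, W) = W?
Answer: 0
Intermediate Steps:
C(n) = 4
k(y) = ⅐ (k(y) = (⅐)*1 = ⅐)
j(f) = 2/7 + f/7 (j(f) = (f + 2)/7 = (2 + f)/7 = 2/7 + f/7)
(C(6/(1/(-5)))*j(6))*(5*J(0)) = (4*(2/7 + (⅐)*6))*(5*0) = (4*(2/7 + 6/7))*0 = (4*(8/7))*0 = (32/7)*0 = 0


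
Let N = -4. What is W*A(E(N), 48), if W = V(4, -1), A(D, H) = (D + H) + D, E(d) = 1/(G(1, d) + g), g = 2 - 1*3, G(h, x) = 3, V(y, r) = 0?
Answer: 0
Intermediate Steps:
g = -1 (g = 2 - 3 = -1)
E(d) = 1/2 (E(d) = 1/(3 - 1) = 1/2)
A(D, H) = H + 2*D
W = 0
W*A(E(N), 48) = 0*(48 + 2*(1/2)) = 0*(48 + 1) = 0*49 = 0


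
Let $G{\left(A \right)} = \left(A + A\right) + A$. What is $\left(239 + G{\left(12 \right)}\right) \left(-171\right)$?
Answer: $-47025$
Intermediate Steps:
$G{\left(A \right)} = 3 A$ ($G{\left(A \right)} = 2 A + A = 3 A$)
$\left(239 + G{\left(12 \right)}\right) \left(-171\right) = \left(239 + 3 \cdot 12\right) \left(-171\right) = \left(239 + 36\right) \left(-171\right) = 275 \left(-171\right) = -47025$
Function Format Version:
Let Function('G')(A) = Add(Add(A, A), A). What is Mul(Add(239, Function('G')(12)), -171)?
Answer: -47025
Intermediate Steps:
Function('G')(A) = Mul(3, A) (Function('G')(A) = Add(Mul(2, A), A) = Mul(3, A))
Mul(Add(239, Function('G')(12)), -171) = Mul(Add(239, Mul(3, 12)), -171) = Mul(Add(239, 36), -171) = Mul(275, -171) = -47025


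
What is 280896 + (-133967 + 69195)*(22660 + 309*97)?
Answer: -3408863780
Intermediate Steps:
280896 + (-133967 + 69195)*(22660 + 309*97) = 280896 - 64772*(22660 + 29973) = 280896 - 64772*52633 = 280896 - 3409144676 = -3408863780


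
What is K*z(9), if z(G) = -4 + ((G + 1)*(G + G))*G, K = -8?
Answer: -12928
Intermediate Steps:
z(G) = -4 + 2*G²*(1 + G) (z(G) = -4 + ((1 + G)*(2*G))*G = -4 + (2*G*(1 + G))*G = -4 + 2*G²*(1 + G))
K*z(9) = -8*(-4 + 2*9² + 2*9³) = -8*(-4 + 2*81 + 2*729) = -8*(-4 + 162 + 1458) = -8*1616 = -12928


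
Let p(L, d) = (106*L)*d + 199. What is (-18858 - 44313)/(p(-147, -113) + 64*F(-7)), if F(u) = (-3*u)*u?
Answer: -63171/1751557 ≈ -0.036066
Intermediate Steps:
F(u) = -3*u²
p(L, d) = 199 + 106*L*d (p(L, d) = 106*L*d + 199 = 199 + 106*L*d)
(-18858 - 44313)/(p(-147, -113) + 64*F(-7)) = (-18858 - 44313)/((199 + 106*(-147)*(-113)) + 64*(-3*(-7)²)) = -63171/((199 + 1760766) + 64*(-3*49)) = -63171/(1760965 + 64*(-147)) = -63171/(1760965 - 9408) = -63171/1751557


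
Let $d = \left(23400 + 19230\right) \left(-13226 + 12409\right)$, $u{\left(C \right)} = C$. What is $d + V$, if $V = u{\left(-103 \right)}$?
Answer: $-34828813$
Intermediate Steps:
$V = -103$
$d = -34828710$ ($d = 42630 \left(-817\right) = -34828710$)
$d + V = -34828710 - 103 = -34828813$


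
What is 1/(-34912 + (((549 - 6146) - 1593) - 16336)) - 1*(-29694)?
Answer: 1735257971/58438 ≈ 29694.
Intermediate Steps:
1/(-34912 + (((549 - 6146) - 1593) - 16336)) - 1*(-29694) = 1/(-34912 + ((-5597 - 1593) - 16336)) + 29694 = 1/(-34912 + (-7190 - 16336)) + 29694 = 1/(-34912 - 23526) + 29694 = 1/(-58438) + 29694 = -1/58438 + 29694 = 1735257971/58438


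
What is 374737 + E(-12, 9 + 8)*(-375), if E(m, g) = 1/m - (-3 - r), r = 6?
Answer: 1485573/4 ≈ 3.7139e+5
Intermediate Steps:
E(m, g) = 9 + 1/m (E(m, g) = 1/m - (-3 - 1*6) = 1/m - (-3 - 6) = 1/m - 1*(-9) = 1/m + 9 = 9 + 1/m)
374737 + E(-12, 9 + 8)*(-375) = 374737 + (9 + 1/(-12))*(-375) = 374737 + (9 - 1/12)*(-375) = 374737 + (107/12)*(-375) = 374737 - 13375/4 = 1485573/4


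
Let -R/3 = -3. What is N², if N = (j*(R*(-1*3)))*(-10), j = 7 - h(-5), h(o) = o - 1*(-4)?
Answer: 4665600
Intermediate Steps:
R = 9 (R = -3*(-3) = 9)
h(o) = 4 + o (h(o) = o + 4 = 4 + o)
j = 8 (j = 7 - (4 - 5) = 7 - 1*(-1) = 7 + 1 = 8)
N = 2160 (N = (8*(9*(-1*3)))*(-10) = (8*(9*(-3)))*(-10) = (8*(-27))*(-10) = -216*(-10) = 2160)
N² = 2160² = 4665600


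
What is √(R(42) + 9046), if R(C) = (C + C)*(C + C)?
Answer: √16102 ≈ 126.89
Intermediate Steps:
R(C) = 4*C² (R(C) = (2*C)*(2*C) = 4*C²)
√(R(42) + 9046) = √(4*42² + 9046) = √(4*1764 + 9046) = √(7056 + 9046) = √16102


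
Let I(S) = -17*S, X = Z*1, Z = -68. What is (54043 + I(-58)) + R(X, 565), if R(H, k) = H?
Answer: 54961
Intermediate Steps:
X = -68 (X = -68*1 = -68)
(54043 + I(-58)) + R(X, 565) = (54043 - 17*(-58)) - 68 = (54043 + 986) - 68 = 55029 - 68 = 54961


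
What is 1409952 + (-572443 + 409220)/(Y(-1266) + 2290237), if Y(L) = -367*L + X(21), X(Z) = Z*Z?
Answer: 3884840582377/2755300 ≈ 1.4100e+6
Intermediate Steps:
X(Z) = Z²
Y(L) = 441 - 367*L (Y(L) = -367*L + 21² = -367*L + 441 = 441 - 367*L)
1409952 + (-572443 + 409220)/(Y(-1266) + 2290237) = 1409952 + (-572443 + 409220)/((441 - 367*(-1266)) + 2290237) = 1409952 - 163223/((441 + 464622) + 2290237) = 1409952 - 163223/(465063 + 2290237) = 1409952 - 163223/2755300 = 3884840582377/2755300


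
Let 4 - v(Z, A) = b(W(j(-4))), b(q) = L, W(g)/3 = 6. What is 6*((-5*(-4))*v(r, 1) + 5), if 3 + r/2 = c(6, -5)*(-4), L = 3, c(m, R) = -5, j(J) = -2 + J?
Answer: 150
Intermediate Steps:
W(g) = 18 (W(g) = 3*6 = 18)
r = 34 (r = -6 + 2*(-5*(-4)) = -6 + 2*20 = -6 + 40 = 34)
b(q) = 3
v(Z, A) = 1 (v(Z, A) = 4 - 1*3 = 4 - 3 = 1)
6*((-5*(-4))*v(r, 1) + 5) = 6*(-5*(-4)*1 + 5) = 6*(20*1 + 5) = 6*(20 + 5) = 6*25 = 150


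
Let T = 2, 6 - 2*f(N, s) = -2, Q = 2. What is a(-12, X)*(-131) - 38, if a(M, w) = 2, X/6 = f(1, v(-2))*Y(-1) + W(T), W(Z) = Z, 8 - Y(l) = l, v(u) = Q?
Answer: -300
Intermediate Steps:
v(u) = 2
f(N, s) = 4 (f(N, s) = 3 - ½*(-2) = 3 + 1 = 4)
Y(l) = 8 - l
X = 228 (X = 6*(4*(8 - 1*(-1)) + 2) = 6*(4*(8 + 1) + 2) = 6*(4*9 + 2) = 6*(36 + 2) = 6*38 = 228)
a(-12, X)*(-131) - 38 = 2*(-131) - 38 = -262 - 38 = -300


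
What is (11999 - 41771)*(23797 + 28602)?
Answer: -1560023028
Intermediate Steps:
(11999 - 41771)*(23797 + 28602) = -29772*52399 = -1560023028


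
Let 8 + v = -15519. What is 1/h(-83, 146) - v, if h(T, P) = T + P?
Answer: 978202/63 ≈ 15527.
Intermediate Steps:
v = -15527 (v = -8 - 15519 = -15527)
h(T, P) = P + T
1/h(-83, 146) - v = 1/(146 - 83) - 1*(-15527) = 1/63 + 15527 = 978202/63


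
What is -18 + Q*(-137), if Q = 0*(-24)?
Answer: -18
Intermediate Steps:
Q = 0
-18 + Q*(-137) = -18 + 0*(-137) = -18 + 0 = -18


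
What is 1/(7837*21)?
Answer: 1/164577 ≈ 6.0762e-6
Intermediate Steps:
1/(7837*21) = 1/164577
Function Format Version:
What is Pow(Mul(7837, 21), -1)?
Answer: Rational(1, 164577) ≈ 6.0762e-6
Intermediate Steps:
Pow(Mul(7837, 21), -1) = Pow(164577, -1) = Rational(1, 164577)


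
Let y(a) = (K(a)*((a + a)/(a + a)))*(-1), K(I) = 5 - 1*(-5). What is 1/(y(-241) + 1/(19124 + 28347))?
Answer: -47471/474709 ≈ -0.10000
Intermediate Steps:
K(I) = 10 (K(I) = 5 + 5 = 10)
y(a) = -10 (y(a) = (10*((a + a)/(a + a)))*(-1) = (10*((2*a)/((2*a))))*(-1) = (10*((2*a)*(1/(2*a))))*(-1) = (10*1)*(-1) = 10*(-1) = -10)
1/(y(-241) + 1/(19124 + 28347)) = 1/(-10 + 1/(19124 + 28347)) = 1/(-10 + 1/47471) = 1/(-474709/47471) = -47471/474709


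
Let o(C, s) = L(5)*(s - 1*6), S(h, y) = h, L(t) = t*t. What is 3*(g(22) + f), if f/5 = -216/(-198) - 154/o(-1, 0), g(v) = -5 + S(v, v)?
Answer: 4552/55 ≈ 82.764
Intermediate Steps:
L(t) = t**2
o(C, s) = -150 + 25*s (o(C, s) = 5**2*(s - 1*6) = 25*(s - 6) = 25*(-6 + s) = -150 + 25*s)
g(v) = -5 + v
f = 1747/165 (f = 5*(-216/(-198) - 154/(-150 + 25*0)) = 5*(-216*(-1/198) - 154/(-150 + 0)) = 5*(12/11 - 154/(-150)) = 5*(12/11 - 154*(-1/150)) = 5*(12/11 + 77/75) = 5*(1747/825) = 1747/165 ≈ 10.588)
3*(g(22) + f) = 3*((-5 + 22) + 1747/165) = 3*(17 + 1747/165) = 3*(4552/165) = 4552/55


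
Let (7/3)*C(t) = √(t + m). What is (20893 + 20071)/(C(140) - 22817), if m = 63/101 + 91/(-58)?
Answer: -38327307161528/21348357694613 - 122892*√4771827214/21348357694613 ≈ -1.7957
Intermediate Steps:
m = -5537/5858 (m = 63*(1/101) + 91*(-1/58) = 63/101 - 91/58 = -5537/5858 ≈ -0.94520)
C(t) = 3*√(-5537/5858 + t)/7 (C(t) = 3*√(t - 5537/5858)/7 = 3*√(-5537/5858 + t)/7)
(20893 + 20071)/(C(140) - 22817) = (20893 + 20071)/(3*√(-32435746 + 34316164*140)/41006 - 22817) = 40964/(3*√(-32435746 + 4804262960)/41006 - 22817) = 40964/(3*√4771827214/41006 - 22817) = 40964/(-22817 + 3*√4771827214/41006)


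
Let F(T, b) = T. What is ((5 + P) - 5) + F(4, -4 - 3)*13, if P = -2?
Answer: 50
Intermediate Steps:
((5 + P) - 5) + F(4, -4 - 3)*13 = ((5 - 2) - 5) + 4*13 = (3 - 5) + 52 = -2 + 52 = 50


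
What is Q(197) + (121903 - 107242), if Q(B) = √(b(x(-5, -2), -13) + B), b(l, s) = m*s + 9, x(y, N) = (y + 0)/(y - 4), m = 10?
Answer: 14661 + 2*√19 ≈ 14670.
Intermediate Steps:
x(y, N) = y/(-4 + y)
b(l, s) = 9 + 10*s (b(l, s) = 10*s + 9 = 9 + 10*s)
Q(B) = √(-121 + B) (Q(B) = √((9 + 10*(-13)) + B) = √((9 - 130) + B) = √(-121 + B))
Q(197) + (121903 - 107242) = √(-121 + 197) + (121903 - 107242) = √76 + 14661 = 2*√19 + 14661 = 14661 + 2*√19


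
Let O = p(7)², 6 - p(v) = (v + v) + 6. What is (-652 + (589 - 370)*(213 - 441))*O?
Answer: -9914464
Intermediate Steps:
p(v) = -2*v (p(v) = 6 - ((v + v) + 6) = 6 - (2*v + 6) = 6 - (6 + 2*v) = 6 + (-6 - 2*v) = -2*v)
O = 196 (O = (-2*7)² = (-14)² = 196)
(-652 + (589 - 370)*(213 - 441))*O = (-652 + (589 - 370)*(213 - 441))*196 = (-652 + 219*(-228))*196 = (-652 - 49932)*196 = -50584*196 = -9914464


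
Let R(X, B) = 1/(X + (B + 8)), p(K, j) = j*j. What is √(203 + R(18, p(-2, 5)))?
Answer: √528054/51 ≈ 14.248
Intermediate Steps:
p(K, j) = j²
R(X, B) = 1/(8 + B + X) (R(X, B) = 1/(X + (8 + B)) = 1/(8 + B + X))
√(203 + R(18, p(-2, 5))) = √(203 + 1/(8 + 5² + 18)) = √(203 + 1/(8 + 25 + 18)) = √(203 + 1/51) = √(10354/51) = √528054/51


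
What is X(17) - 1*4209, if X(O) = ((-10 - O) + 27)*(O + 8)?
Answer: -4209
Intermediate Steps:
X(O) = (8 + O)*(17 - O) (X(O) = (17 - O)*(8 + O) = (8 + O)*(17 - O))
X(17) - 1*4209 = (136 - 1*17**2 + 9*17) - 1*4209 = (136 - 1*289 + 153) - 4209 = (136 - 289 + 153) - 4209 = 0 - 4209 = -4209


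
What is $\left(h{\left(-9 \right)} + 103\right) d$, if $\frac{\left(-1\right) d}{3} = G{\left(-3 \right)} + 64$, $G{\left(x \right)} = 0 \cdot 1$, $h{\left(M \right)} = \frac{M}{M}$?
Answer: $-19968$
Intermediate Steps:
$h{\left(M \right)} = 1$
$G{\left(x \right)} = 0$
$d = -192$ ($d = - 3 \left(0 + 64\right) = \left(-3\right) 64 = -192$)
$\left(h{\left(-9 \right)} + 103\right) d = \left(1 + 103\right) \left(-192\right) = 104 \left(-192\right) = -19968$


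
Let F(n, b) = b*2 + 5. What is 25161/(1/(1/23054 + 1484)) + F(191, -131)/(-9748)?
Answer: 4195595639286257/112365196 ≈ 3.7339e+7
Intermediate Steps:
F(n, b) = 5 + 2*b (F(n, b) = 2*b + 5 = 5 + 2*b)
25161/(1/(1/23054 + 1484)) + F(191, -131)/(-9748) = 25161/(1/(1/23054 + 1484)) + (5 + 2*(-131))/(-9748) = 25161/(1/(1/23054 + 1484)) + (5 - 262)*(-1/9748) = 25161/(1/(34212137/23054)) - 257*(-1/9748) = 25161/(23054/34212137) + 257/9748 = 25161*(34212137/23054) + 257/9748 = 860811579057/23054 + 257/9748 = 4195595639286257/112365196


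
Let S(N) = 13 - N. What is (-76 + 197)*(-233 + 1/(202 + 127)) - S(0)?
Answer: -9279653/329 ≈ -28206.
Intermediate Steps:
(-76 + 197)*(-233 + 1/(202 + 127)) - S(0) = (-76 + 197)*(-233 + 1/(202 + 127)) - (13 - 1*0) = 121*(-233 + 1/329) - (13 + 0) = 121*(-233 + 1/329) - 1*13 = 121*(-76656/329) - 13 = -9275376/329 - 13 = -9279653/329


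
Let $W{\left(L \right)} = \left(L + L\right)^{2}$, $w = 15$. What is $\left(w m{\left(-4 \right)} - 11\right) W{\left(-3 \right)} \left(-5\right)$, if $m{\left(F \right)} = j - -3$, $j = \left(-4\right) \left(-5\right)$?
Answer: $-60120$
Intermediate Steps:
$j = 20$
$m{\left(F \right)} = 23$ ($m{\left(F \right)} = 20 - -3 = 20 + 3 = 23$)
$W{\left(L \right)} = 4 L^{2}$ ($W{\left(L \right)} = \left(2 L\right)^{2} = 4 L^{2}$)
$\left(w m{\left(-4 \right)} - 11\right) W{\left(-3 \right)} \left(-5\right) = \left(15 \cdot 23 - 11\right) 4 \left(-3\right)^{2} \left(-5\right) = \left(345 - 11\right) 4 \cdot 9 \left(-5\right) = \left(345 - 11\right) 36 \left(-5\right) = 334 \left(-180\right) = -60120$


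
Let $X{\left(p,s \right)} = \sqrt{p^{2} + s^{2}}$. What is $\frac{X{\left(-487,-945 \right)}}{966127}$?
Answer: $\frac{\sqrt{1130194}}{966127} \approx 0.0011004$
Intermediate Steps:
$\frac{X{\left(-487,-945 \right)}}{966127} = \frac{\sqrt{\left(-487\right)^{2} + \left(-945\right)^{2}}}{966127} = \sqrt{237169 + 893025} \cdot \frac{1}{966127} = \sqrt{1130194} \cdot \frac{1}{966127} = \frac{\sqrt{1130194}}{966127}$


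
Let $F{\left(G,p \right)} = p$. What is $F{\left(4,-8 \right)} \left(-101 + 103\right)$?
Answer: $-16$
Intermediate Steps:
$F{\left(4,-8 \right)} \left(-101 + 103\right) = - 8 \left(-101 + 103\right) = \left(-8\right) 2 = -16$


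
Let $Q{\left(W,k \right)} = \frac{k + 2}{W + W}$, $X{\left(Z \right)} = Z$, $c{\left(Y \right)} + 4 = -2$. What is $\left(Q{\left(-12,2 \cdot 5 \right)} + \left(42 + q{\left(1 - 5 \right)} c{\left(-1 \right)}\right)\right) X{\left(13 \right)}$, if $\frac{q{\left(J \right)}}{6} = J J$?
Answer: $- \frac{13897}{2} \approx -6948.5$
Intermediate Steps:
$c{\left(Y \right)} = -6$ ($c{\left(Y \right)} = -4 - 2 = -6$)
$q{\left(J \right)} = 6 J^{2}$ ($q{\left(J \right)} = 6 J J = 6 J^{2}$)
$Q{\left(W,k \right)} = \frac{2 + k}{2 W}$
$\left(Q{\left(-12,2 \cdot 5 \right)} + \left(42 + q{\left(1 - 5 \right)} c{\left(-1 \right)}\right)\right) X{\left(13 \right)} = \left(\frac{2 + 2 \cdot 5}{2 \left(-12\right)} + \left(42 + 6 \left(1 - 5\right)^{2} \left(-6\right)\right)\right) 13 = \left(\frac{1}{2} \left(- \frac{1}{12}\right) \left(2 + 10\right) + \left(42 + 6 \left(1 - 5\right)^{2} \left(-6\right)\right)\right) 13 = \left(\frac{1}{2} \left(- \frac{1}{12}\right) 12 + \left(42 + 6 \left(-4\right)^{2} \left(-6\right)\right)\right) 13 = \left(- \frac{1}{2} + \left(42 + 6 \cdot 16 \left(-6\right)\right)\right) 13 = \left(- \frac{1}{2} + \left(42 + 96 \left(-6\right)\right)\right) 13 = \left(- \frac{1}{2} + \left(42 - 576\right)\right) 13 = \left(- \frac{1}{2} - 534\right) 13 = \left(- \frac{1069}{2}\right) 13 = - \frac{13897}{2}$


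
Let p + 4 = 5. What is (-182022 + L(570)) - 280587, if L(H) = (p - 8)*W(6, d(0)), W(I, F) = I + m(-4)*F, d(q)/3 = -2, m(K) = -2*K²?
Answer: -463995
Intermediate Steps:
p = 1 (p = -4 + 5 = 1)
d(q) = -6 (d(q) = 3*(-2) = -6)
W(I, F) = I - 32*F (W(I, F) = I + (-2*(-4)²)*F = I + (-2*16)*F = I - 32*F)
L(H) = -1386 (L(H) = (1 - 8)*(6 - 32*(-6)) = -7*(6 + 192) = -7*198 = -1386)
(-182022 + L(570)) - 280587 = (-182022 - 1386) - 280587 = -183408 - 280587 = -463995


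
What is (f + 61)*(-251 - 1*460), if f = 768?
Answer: -589419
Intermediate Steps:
(f + 61)*(-251 - 1*460) = (768 + 61)*(-251 - 1*460) = 829*(-251 - 460) = 829*(-711) = -589419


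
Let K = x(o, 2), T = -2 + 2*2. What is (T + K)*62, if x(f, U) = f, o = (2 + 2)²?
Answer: 1116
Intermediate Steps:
T = 2 (T = -2 + 4 = 2)
o = 16 (o = 4² = 16)
K = 16
(T + K)*62 = (2 + 16)*62 = 18*62 = 1116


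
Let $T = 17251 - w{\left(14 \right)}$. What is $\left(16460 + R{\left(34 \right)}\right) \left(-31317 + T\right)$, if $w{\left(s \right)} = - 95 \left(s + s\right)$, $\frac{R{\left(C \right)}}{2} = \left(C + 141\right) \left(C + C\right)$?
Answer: $-459205560$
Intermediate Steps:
$R{\left(C \right)} = 4 C \left(141 + C\right)$ ($R{\left(C \right)} = 2 \left(C + 141\right) \left(C + C\right) = 2 \left(141 + C\right) 2 C = 2 \cdot 2 C \left(141 + C\right) = 4 C \left(141 + C\right)$)
$w{\left(s \right)} = - 190 s$ ($w{\left(s \right)} = - 95 \cdot 2 s = - 190 s$)
$T = 19911$ ($T = 17251 - \left(-190\right) 14 = 17251 - -2660 = 17251 + 2660 = 19911$)
$\left(16460 + R{\left(34 \right)}\right) \left(-31317 + T\right) = \left(16460 + 4 \cdot 34 \left(141 + 34\right)\right) \left(-31317 + 19911\right) = \left(16460 + 4 \cdot 34 \cdot 175\right) \left(-11406\right) = \left(16460 + 23800\right) \left(-11406\right) = 40260 \left(-11406\right) = -459205560$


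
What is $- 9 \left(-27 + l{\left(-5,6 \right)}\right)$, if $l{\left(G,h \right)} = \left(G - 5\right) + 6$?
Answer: $279$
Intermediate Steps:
$l{\left(G,h \right)} = 1 + G$ ($l{\left(G,h \right)} = \left(-5 + G\right) + 6 = 1 + G$)
$- 9 \left(-27 + l{\left(-5,6 \right)}\right) = - 9 \left(-27 + \left(1 - 5\right)\right) = - 9 \left(-27 - 4\right) = \left(-9\right) \left(-31\right) = 279$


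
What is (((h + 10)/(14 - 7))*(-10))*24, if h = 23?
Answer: -7920/7 ≈ -1131.4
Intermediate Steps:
(((h + 10)/(14 - 7))*(-10))*24 = (((23 + 10)/(14 - 7))*(-10))*24 = ((33/7)*(-10))*24 = -330/7*24 = -7920/7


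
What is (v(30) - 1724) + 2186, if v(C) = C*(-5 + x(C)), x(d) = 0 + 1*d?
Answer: 1212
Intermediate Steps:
x(d) = d (x(d) = 0 + d = d)
v(C) = C*(-5 + C)
(v(30) - 1724) + 2186 = (30*(-5 + 30) - 1724) + 2186 = (30*25 - 1724) + 2186 = (750 - 1724) + 2186 = -974 + 2186 = 1212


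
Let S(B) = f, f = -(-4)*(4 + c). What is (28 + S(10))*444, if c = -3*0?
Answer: 19536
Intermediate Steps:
c = 0
f = 16 (f = -(-4)*(4 + 0) = -(-4)*4 = -1*(-16) = 16)
S(B) = 16
(28 + S(10))*444 = (28 + 16)*444 = 44*444 = 19536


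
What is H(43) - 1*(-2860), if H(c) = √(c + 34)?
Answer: 2860 + √77 ≈ 2868.8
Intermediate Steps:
H(c) = √(34 + c)
H(43) - 1*(-2860) = √(34 + 43) - 1*(-2860) = √77 + 2860 = 2860 + √77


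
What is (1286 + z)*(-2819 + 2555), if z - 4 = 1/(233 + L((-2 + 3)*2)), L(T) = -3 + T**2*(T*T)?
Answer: -13963004/41 ≈ -3.4056e+5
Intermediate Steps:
L(T) = -3 + T**4 (L(T) = -3 + T**2*T**2 = -3 + T**4)
z = 985/246 (z = 4 + 1/(233 + (-3 + ((-2 + 3)*2)**4)) = 4 + 1/(233 + (-3 + (1*2)**4)) = 4 + 1/(233 + (-3 + 2**4)) = 4 + 1/(233 + (-3 + 16)) = 4 + 1/(233 + 13) = 4 + 1/246 = 985/246 ≈ 4.0041)
(1286 + z)*(-2819 + 2555) = (1286 + 985/246)*(-2819 + 2555) = (317341/246)*(-264) = -13963004/41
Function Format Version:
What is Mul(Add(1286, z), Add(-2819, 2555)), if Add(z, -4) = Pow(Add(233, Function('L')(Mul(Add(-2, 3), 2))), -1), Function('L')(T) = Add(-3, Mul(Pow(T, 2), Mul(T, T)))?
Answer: Rational(-13963004, 41) ≈ -3.4056e+5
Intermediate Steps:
Function('L')(T) = Add(-3, Pow(T, 4)) (Function('L')(T) = Add(-3, Mul(Pow(T, 2), Pow(T, 2))) = Add(-3, Pow(T, 4)))
z = Rational(985, 246) (z = Add(4, Pow(Add(233, Add(-3, Pow(Mul(Add(-2, 3), 2), 4))), -1)) = Add(4, Pow(Add(233, Add(-3, Pow(Mul(1, 2), 4))), -1)) = Add(4, Pow(Add(233, Add(-3, Pow(2, 4))), -1)) = Add(4, Pow(Add(233, Add(-3, 16)), -1)) = Add(4, Pow(Add(233, 13), -1)) = Add(4, Pow(246, -1)) = Add(4, Rational(1, 246)) = Rational(985, 246) ≈ 4.0041)
Mul(Add(1286, z), Add(-2819, 2555)) = Mul(Add(1286, Rational(985, 246)), Add(-2819, 2555)) = Mul(Rational(317341, 246), -264) = Rational(-13963004, 41)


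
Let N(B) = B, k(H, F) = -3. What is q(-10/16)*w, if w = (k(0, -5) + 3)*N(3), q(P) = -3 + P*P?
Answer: 0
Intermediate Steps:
q(P) = -3 + P²
w = 0 (w = (-3 + 3)*3 = 0*3 = 0)
q(-10/16)*w = (-3 + (-10/16)²)*0 = (-3 + (-10*1/16)²)*0 = (-3 + (-5/8)²)*0 = (-3 + 25/64)*0 = -167/64*0 = 0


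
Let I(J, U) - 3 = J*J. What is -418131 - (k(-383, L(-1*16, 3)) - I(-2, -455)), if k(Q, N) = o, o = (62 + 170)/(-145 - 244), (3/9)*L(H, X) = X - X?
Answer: -162650004/389 ≈ -4.1812e+5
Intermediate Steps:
L(H, X) = 0 (L(H, X) = 3*(X - X) = 3*0 = 0)
I(J, U) = 3 + J² (I(J, U) = 3 + J*J = 3 + J²)
o = -232/389 (o = 232/(-389) = 232*(-1/389) = -232/389 ≈ -0.59640)
k(Q, N) = -232/389
-418131 - (k(-383, L(-1*16, 3)) - I(-2, -455)) = -418131 - (-232/389 - (3 + (-2)²)) = -418131 - (-232/389 - (3 + 4)) = -418131 - (-232/389 - 1*7) = -418131 - (-232/389 - 7) = -418131 - 1*(-2955/389) = -418131 + 2955/389 = -162650004/389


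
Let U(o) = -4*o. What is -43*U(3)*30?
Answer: 15480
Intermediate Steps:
-43*U(3)*30 = -(-172)*3*30 = -43*(-12)*30 = 516*30 = 15480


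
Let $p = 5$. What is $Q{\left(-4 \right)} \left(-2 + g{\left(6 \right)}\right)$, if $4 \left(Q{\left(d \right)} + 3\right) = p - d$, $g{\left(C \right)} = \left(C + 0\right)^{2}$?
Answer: $- \frac{51}{2} \approx -25.5$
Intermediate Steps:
$g{\left(C \right)} = C^{2}$
$Q{\left(d \right)} = - \frac{7}{4} - \frac{d}{4}$ ($Q{\left(d \right)} = -3 + \frac{5 - d}{4} = -3 - \left(- \frac{5}{4} + \frac{d}{4}\right) = - \frac{7}{4} - \frac{d}{4}$)
$Q{\left(-4 \right)} \left(-2 + g{\left(6 \right)}\right) = \left(- \frac{7}{4} - -1\right) \left(-2 + 6^{2}\right) = \left(- \frac{7}{4} + 1\right) \left(-2 + 36\right) = \left(- \frac{3}{4}\right) 34 = - \frac{51}{2}$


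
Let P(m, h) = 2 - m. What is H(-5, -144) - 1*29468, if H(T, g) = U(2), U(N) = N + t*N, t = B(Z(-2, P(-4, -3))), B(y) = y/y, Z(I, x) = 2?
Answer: -29464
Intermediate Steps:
B(y) = 1
t = 1
U(N) = 2*N (U(N) = N + 1*N = N + N = 2*N)
H(T, g) = 4 (H(T, g) = 2*2 = 4)
H(-5, -144) - 1*29468 = 4 - 1*29468 = 4 - 29468 = -29464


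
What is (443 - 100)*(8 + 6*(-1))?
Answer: 686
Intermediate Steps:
(443 - 100)*(8 + 6*(-1)) = 343*(8 - 6) = 343*2 = 686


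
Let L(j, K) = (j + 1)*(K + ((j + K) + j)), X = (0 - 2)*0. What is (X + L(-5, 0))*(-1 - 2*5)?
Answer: -440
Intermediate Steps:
X = 0 (X = -2*0 = 0)
L(j, K) = (1 + j)*(2*K + 2*j) (L(j, K) = (1 + j)*(K + ((K + j) + j)) = (1 + j)*(K + (K + 2*j)) = (1 + j)*(2*K + 2*j))
(X + L(-5, 0))*(-1 - 2*5) = (0 + (2*0 + 2*(-5) + 2*(-5)² + 2*0*(-5)))*(-1 - 2*5) = (0 + (0 - 10 + 2*25 + 0))*(-1 - 10) = (0 + (0 - 10 + 50 + 0))*(-11) = (0 + 40)*(-11) = 40*(-11) = -440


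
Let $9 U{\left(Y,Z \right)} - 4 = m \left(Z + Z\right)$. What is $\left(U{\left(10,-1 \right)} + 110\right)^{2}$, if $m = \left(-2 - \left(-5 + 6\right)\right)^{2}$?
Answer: $\frac{952576}{81} \approx 11760.0$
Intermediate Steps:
$m = 9$ ($m = \left(-2 - 1\right)^{2} = \left(-3\right)^{2} = 9$)
$U{\left(Y,Z \right)} = \frac{4}{9} + 2 Z$ ($U{\left(Y,Z \right)} = \frac{4}{9} + \frac{9 \left(Z + Z\right)}{9} = \frac{4}{9} + \frac{9 \cdot 2 Z}{9} = \frac{4}{9} + \frac{18 Z}{9} = \frac{4}{9} + 2 Z$)
$\left(U{\left(10,-1 \right)} + 110\right)^{2} = \left(\left(\frac{4}{9} + 2 \left(-1\right)\right) + 110\right)^{2} = \left(\left(\frac{4}{9} - 2\right) + 110\right)^{2} = \left(- \frac{14}{9} + 110\right)^{2} = \left(\frac{976}{9}\right)^{2} = \frac{952576}{81}$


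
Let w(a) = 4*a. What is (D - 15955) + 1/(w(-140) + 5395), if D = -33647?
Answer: -239825669/4835 ≈ -49602.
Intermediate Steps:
(D - 15955) + 1/(w(-140) + 5395) = (-33647 - 15955) + 1/(4*(-140) + 5395) = -49602 + 1/(-560 + 5395) = -49602 + 1/4835 = -239825669/4835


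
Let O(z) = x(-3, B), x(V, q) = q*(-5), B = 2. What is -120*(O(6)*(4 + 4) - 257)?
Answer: 40440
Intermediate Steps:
x(V, q) = -5*q
O(z) = -10 (O(z) = -5*2 = -10)
-120*(O(6)*(4 + 4) - 257) = -120*(-10*(4 + 4) - 257) = -120*(-10*8 - 257) = -120*(-80 - 257) = -120*(-337) = 40440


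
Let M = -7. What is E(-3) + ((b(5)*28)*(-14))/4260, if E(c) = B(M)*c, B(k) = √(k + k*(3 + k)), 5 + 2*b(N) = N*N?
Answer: -196/213 - 3*√21 ≈ -14.668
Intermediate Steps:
b(N) = -5/2 + N²/2 (b(N) = -5/2 + (N*N)/2 = -5/2 + N²/2)
E(c) = c*√21 (E(c) = √(-7*(4 - 7))*c = √(-7*(-3))*c = √21*c = c*√21)
E(-3) + ((b(5)*28)*(-14))/4260 = -3*√21 + (((-5/2 + (½)*5²)*28)*(-14))/4260 = -3*√21 + (((-5/2 + (½)*25)*28)*(-14))*(1/4260) = -3*√21 + (((-5/2 + 25/2)*28)*(-14))*(1/4260) = -3*√21 + ((10*28)*(-14))*(1/4260) = -3*√21 + (280*(-14))*(1/4260) = -3*√21 - 3920*1/4260 = -3*√21 - 196/213 = -196/213 - 3*√21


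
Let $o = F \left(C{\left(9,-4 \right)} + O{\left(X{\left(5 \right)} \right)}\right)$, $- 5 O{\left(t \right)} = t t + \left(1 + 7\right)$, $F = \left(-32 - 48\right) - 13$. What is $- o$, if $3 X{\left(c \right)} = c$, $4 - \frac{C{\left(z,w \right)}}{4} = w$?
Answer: $\frac{41633}{15} \approx 2775.5$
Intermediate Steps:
$C{\left(z,w \right)} = 16 - 4 w$
$X{\left(c \right)} = \frac{c}{3}$
$F = -93$ ($F = -80 - 13 = -93$)
$O{\left(t \right)} = - \frac{8}{5} - \frac{t^{2}}{5}$ ($O{\left(t \right)} = - \frac{t t + \left(1 + 7\right)}{5} = - \frac{t^{2} + 8}{5} = - \frac{8 + t^{2}}{5} = - \frac{8}{5} - \frac{t^{2}}{5}$)
$o = - \frac{41633}{15}$ ($o = - 93 \left(\left(16 - -16\right) - \left(\frac{8}{5} + \frac{\left(\frac{1}{3} \cdot 5\right)^{2}}{5}\right)\right) = - 93 \left(\left(16 + 16\right) - \left(\frac{8}{5} + \frac{\left(\frac{5}{3}\right)^{2}}{5}\right)\right) = - 93 \left(32 - \frac{97}{45}\right) = \left(-93\right) \frac{1343}{45} = - \frac{41633}{15} \approx -2775.5$)
$- o = \left(-1\right) \left(- \frac{41633}{15}\right) = \frac{41633}{15}$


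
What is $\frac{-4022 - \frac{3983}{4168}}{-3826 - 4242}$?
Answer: $\frac{16767679}{33627424} \approx 0.49863$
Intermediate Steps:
$\frac{-4022 - \frac{3983}{4168}}{-3826 - 4242} = \frac{-4022 - \frac{3983}{4168}}{-8068} = \left(-4022 - \frac{3983}{4168}\right) \left(- \frac{1}{8068}\right) = \left(- \frac{16767679}{4168}\right) \left(- \frac{1}{8068}\right) = \frac{16767679}{33627424}$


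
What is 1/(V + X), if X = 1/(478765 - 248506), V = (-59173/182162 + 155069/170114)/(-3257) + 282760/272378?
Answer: 791250968915947889230119/821271306409502697582857 ≈ 0.96345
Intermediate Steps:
V = 3566713440332537924/3436351972847740541 (V = (-59173*1/182162 + 155069*(1/170114))*(-1/3257) + 282760*(1/272378) = (-59173/182162 + 155069/170114)*(-1/3257) + 141380/136189 = (4545380864/7747076617)*(-1/3257) + 141380/136189 = -4545380864/25232228541569 + 141380/136189 = 3566713440332537924/3436351972847740541 ≈ 1.0379)
X = 1/230259 ≈ 4.3429e-6
1/(V + X) = 1/(3566713440332537924/3436351972847740541 + 1/230259) = 1/(821271306409502697582857/791250968915947889230119) = 791250968915947889230119/821271306409502697582857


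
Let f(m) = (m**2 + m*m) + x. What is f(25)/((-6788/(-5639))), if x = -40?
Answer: 3411595/3394 ≈ 1005.2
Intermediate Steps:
f(m) = -40 + 2*m**2 (f(m) = (m**2 + m*m) - 40 = (m**2 + m**2) - 40 = 2*m**2 - 40 = -40 + 2*m**2)
f(25)/((-6788/(-5639))) = (-40 + 2*25**2)/((-6788/(-5639))) = (-40 + 2*625)/((-6788*(-1/5639))) = (-40 + 1250)/(6788/5639) = 1210*(5639/6788) = 3411595/3394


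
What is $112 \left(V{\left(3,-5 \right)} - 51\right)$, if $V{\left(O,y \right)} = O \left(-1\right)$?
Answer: $-6048$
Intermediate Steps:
$V{\left(O,y \right)} = - O$
$112 \left(V{\left(3,-5 \right)} - 51\right) = 112 \left(\left(-1\right) 3 - 51\right) = 112 \left(-3 - 51\right) = 112 \left(-54\right) = -6048$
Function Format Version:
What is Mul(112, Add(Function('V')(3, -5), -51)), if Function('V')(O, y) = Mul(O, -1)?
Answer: -6048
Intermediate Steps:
Function('V')(O, y) = Mul(-1, O)
Mul(112, Add(Function('V')(3, -5), -51)) = Mul(112, Add(Mul(-1, 3), -51)) = Mul(112, Add(-3, -51)) = Mul(112, -54) = -6048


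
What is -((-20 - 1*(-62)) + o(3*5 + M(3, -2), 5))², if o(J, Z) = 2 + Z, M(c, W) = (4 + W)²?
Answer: -2401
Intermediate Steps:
-((-20 - 1*(-62)) + o(3*5 + M(3, -2), 5))² = -((-20 - 1*(-62)) + (2 + 5))² = -((-20 + 62) + 7)² = -(42 + 7)² = -1*49² = -1*2401 = -2401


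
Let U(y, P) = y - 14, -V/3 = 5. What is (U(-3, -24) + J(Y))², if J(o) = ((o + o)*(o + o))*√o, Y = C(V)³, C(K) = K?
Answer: (17 - 683437500*I*√15)² ≈ -7.0063e+18 - 0.e+11*I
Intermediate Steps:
V = -15 (V = -3*5 = -15)
U(y, P) = -14 + y
Y = -3375 (Y = (-15)³ = -3375)
J(o) = 4*o^(5/2) (J(o) = ((2*o)*(2*o))*√o = (4*o²)*√o = 4*o^(5/2))
(U(-3, -24) + J(Y))² = ((-14 - 3) + 4*(-3375)^(5/2))² = (-17 + 4*(170859375*I*√15))² = (-17 + 683437500*I*√15)²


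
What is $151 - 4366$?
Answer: $-4215$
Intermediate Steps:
$151 - 4366 = -4215$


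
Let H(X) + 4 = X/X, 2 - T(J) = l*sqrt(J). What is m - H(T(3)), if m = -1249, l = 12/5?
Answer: -1246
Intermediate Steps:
l = 12/5 (l = 12*(1/5) = 12/5 ≈ 2.4000)
T(J) = 2 - 12*sqrt(J)/5
H(X) = -3 (H(X) = -4 + X/X = -4 + 1 = -3)
m - H(T(3)) = -1249 - 1*(-3) = -1249 + 3 = -1246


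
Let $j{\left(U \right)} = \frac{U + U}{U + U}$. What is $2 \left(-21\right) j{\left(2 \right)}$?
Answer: $-42$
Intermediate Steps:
$j{\left(U \right)} = 1$ ($j{\left(U \right)} = \frac{2 U}{2 U} = 2 U \frac{1}{2 U} = 1$)
$2 \left(-21\right) j{\left(2 \right)} = 2 \left(-21\right) 1 = \left(-42\right) 1 = -42$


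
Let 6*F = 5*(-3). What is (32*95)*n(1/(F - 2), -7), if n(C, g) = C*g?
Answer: 42560/9 ≈ 4728.9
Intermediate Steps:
F = -5/2 (F = (5*(-3))/6 = (⅙)*(-15) = -5/2 ≈ -2.5000)
(32*95)*n(1/(F - 2), -7) = (32*95)*(-7/(-5/2 - 2)) = 3040*(-7/(-9/2)) = 3040*(-2/9*(-7)) = 3040*(14/9) = 42560/9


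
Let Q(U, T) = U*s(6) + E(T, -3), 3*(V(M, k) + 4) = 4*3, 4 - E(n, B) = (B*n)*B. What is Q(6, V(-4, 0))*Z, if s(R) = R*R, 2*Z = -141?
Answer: -15510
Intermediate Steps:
E(n, B) = 4 - n*B² (E(n, B) = 4 - B*n*B = 4 - n*B²)
Z = -141/2 (Z = (½)*(-141) = -141/2 ≈ -70.500)
s(R) = R²
V(M, k) = 0 (V(M, k) = -4 + (4*3)/3 = -4 + (⅓)*12 = -4 + 4 = 0)
Q(U, T) = 4 - 9*T + 36*U (Q(U, T) = U*6² + (4 - 1*T*(-3)²) = U*36 + (4 - 1*T*9) = 36*U + (4 - 9*T) = 4 - 9*T + 36*U)
Q(6, V(-4, 0))*Z = (4 - 9*0 + 36*6)*(-141/2) = (4 + 0 + 216)*(-141/2) = 220*(-141/2) = -15510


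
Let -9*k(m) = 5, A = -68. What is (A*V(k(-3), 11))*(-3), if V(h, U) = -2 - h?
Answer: -884/3 ≈ -294.67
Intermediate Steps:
k(m) = -5/9 (k(m) = -⅑*5 = -5/9)
(A*V(k(-3), 11))*(-3) = -68*(-2 - 1*(-5/9))*(-3) = -68*(-2 + 5/9)*(-3) = -68*(-13/9)*(-3) = (884/9)*(-3) = -884/3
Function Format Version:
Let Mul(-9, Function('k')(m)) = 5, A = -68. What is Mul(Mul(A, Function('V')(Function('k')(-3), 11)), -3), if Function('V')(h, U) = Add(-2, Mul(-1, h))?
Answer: Rational(-884, 3) ≈ -294.67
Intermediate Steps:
Function('k')(m) = Rational(-5, 9) (Function('k')(m) = Mul(Rational(-1, 9), 5) = Rational(-5, 9))
Mul(Mul(A, Function('V')(Function('k')(-3), 11)), -3) = Mul(Mul(-68, Add(-2, Mul(-1, Rational(-5, 9)))), -3) = Mul(Mul(-68, Add(-2, Rational(5, 9))), -3) = Mul(Mul(-68, Rational(-13, 9)), -3) = Mul(Rational(884, 9), -3) = Rational(-884, 3)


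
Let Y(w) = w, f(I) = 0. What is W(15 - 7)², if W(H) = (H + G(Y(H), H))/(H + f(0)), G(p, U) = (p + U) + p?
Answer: 16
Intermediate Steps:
G(p, U) = U + 2*p (G(p, U) = (U + p) + p = U + 2*p)
W(H) = 4 (W(H) = (H + (H + 2*H))/(H + 0) = (H + 3*H)/H = (4*H)/H = 4)
W(15 - 7)² = 4² = 16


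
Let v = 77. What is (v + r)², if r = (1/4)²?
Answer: 1520289/256 ≈ 5938.6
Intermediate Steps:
r = 1/16 (r = (¼)² = 1/16 ≈ 0.062500)
(v + r)² = (77 + 1/16)² = (1233/16)² = 1520289/256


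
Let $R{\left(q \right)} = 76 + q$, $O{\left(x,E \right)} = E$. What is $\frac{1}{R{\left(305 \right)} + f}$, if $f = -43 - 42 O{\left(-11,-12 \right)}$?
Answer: $\frac{1}{842} \approx 0.0011876$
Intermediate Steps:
$f = 461$ ($f = -43 - -504 = -43 + 504 = 461$)
$\frac{1}{R{\left(305 \right)} + f} = \frac{1}{\left(76 + 305\right) + 461} = \frac{1}{381 + 461} = \frac{1}{842}$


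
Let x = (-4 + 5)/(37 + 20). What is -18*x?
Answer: -6/19 ≈ -0.31579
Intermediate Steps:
x = 1/57 ≈ 0.017544
-18*x = -18*1/57 = -6/19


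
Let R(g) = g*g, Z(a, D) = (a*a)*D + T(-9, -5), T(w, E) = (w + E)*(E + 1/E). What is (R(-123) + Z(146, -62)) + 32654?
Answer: -6368681/5 ≈ -1.2737e+6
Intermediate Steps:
T(w, E) = (E + w)*(E + 1/E)
Z(a, D) = 364/5 + D*a² (Z(a, D) = (a*a)*D + (1 + (-5)² - 5*(-9) - 9/(-5)) = a²*D + (1 + 25 + 45 - 9*(-⅕)) = D*a² + (1 + 25 + 45 + 9/5) = D*a² + 364/5 = 364/5 + D*a²)
R(g) = g²
(R(-123) + Z(146, -62)) + 32654 = ((-123)² + (364/5 - 62*146²)) + 32654 = (15129 + (364/5 - 62*21316)) + 32654 = (15129 + (364/5 - 1321592)) + 32654 = (15129 - 6607596/5) + 32654 = -6531951/5 + 32654 = -6368681/5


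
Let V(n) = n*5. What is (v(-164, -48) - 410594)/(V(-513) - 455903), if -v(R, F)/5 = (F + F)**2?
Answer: 228337/229234 ≈ 0.99609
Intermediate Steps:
v(R, F) = -20*F**2 (v(R, F) = -5*(F + F)**2 = -5*4*F**2 = -20*F**2)
V(n) = 5*n
(v(-164, -48) - 410594)/(V(-513) - 455903) = (-20*(-48)**2 - 410594)/(5*(-513) - 455903) = (-20*2304 - 410594)/(-2565 - 455903) = (-46080 - 410594)/(-458468) = -456674*(-1/458468) = 228337/229234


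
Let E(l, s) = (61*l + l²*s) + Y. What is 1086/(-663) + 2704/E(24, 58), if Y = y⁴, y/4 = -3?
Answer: -2441564/1536171 ≈ -1.5894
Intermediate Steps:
y = -12 (y = 4*(-3) = -12)
Y = 20736 (Y = (-12)⁴ = 20736)
E(l, s) = 20736 + 61*l + s*l² (E(l, s) = (61*l + l²*s) + 20736 = (61*l + s*l²) + 20736 = 20736 + 61*l + s*l²)
1086/(-663) + 2704/E(24, 58) = 1086/(-663) + 2704/(20736 + 61*24 + 58*24²) = 1086*(-1/663) + 2704/(20736 + 1464 + 58*576) = -362/221 + 2704/(20736 + 1464 + 33408) = -362/221 + 2704/55608 = -362/221 + 2704*(1/55608) = -362/221 + 338/6951 = -2441564/1536171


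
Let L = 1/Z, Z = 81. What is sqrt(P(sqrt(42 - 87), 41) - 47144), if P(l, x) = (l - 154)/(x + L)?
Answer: sqrt(-520307725124 + 807246*I*sqrt(5))/3322 ≈ 0.00037664 + 217.14*I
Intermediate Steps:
L = 1/81 ≈ 0.012346
P(l, x) = (-154 + l)/(1/81 + x) (P(l, x) = (l - 154)/(x + 1/81) = (-154 + l)/(1/81 + x))
sqrt(P(sqrt(42 - 87), 41) - 47144) = sqrt(81*(-154 + sqrt(42 - 87))/(1 + 81*41) - 47144) = sqrt(81*(-154 + sqrt(-45))/(1 + 3321) - 47144) = sqrt(81*(-154 + 3*I*sqrt(5))/3322 - 47144) = sqrt(81*(1/3322)*(-154 + 3*I*sqrt(5)) - 47144) = sqrt((-567/151 + 243*I*sqrt(5)/3322) - 47144) = sqrt(-7119311/151 + 243*I*sqrt(5)/3322)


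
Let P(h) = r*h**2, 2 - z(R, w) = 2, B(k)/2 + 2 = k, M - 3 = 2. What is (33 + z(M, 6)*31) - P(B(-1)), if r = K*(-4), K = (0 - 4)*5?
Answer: -2847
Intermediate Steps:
M = 5 (M = 3 + 2 = 5)
B(k) = -4 + 2*k
z(R, w) = 0 (z(R, w) = 2 - 1*2 = 2 - 2 = 0)
K = -20 (K = -4*5 = -20)
r = 80 (r = -20*(-4) = 80)
P(h) = 80*h**2
(33 + z(M, 6)*31) - P(B(-1)) = (33 + 0*31) - 80*(-4 + 2*(-1))**2 = (33 + 0) - 80*(-4 - 2)**2 = 33 - 80*(-6)**2 = 33 - 80*36 = 33 - 1*2880 = 33 - 2880 = -2847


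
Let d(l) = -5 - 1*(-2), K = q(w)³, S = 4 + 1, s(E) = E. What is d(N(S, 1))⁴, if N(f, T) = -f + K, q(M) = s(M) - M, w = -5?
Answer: 81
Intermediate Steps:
q(M) = 0 (q(M) = M - M = 0)
S = 5
K = 0 (K = 0³ = 0)
N(f, T) = -f (N(f, T) = -f + 0 = -f)
d(l) = -3 (d(l) = -5 + 2 = -3)
d(N(S, 1))⁴ = (-3)⁴ = 81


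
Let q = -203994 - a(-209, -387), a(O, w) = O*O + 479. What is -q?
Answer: 248154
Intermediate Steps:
a(O, w) = 479 + O² (a(O, w) = O² + 479 = 479 + O²)
q = -248154 (q = -203994 - (479 + (-209)²) = -203994 - (479 + 43681) = -203994 - 1*44160 = -203994 - 44160 = -248154)
-q = -1*(-248154) = 248154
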